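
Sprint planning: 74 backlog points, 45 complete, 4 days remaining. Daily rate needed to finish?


Formula: Required rate = Remaining points / Days left
Remaining = 74 - 45 = 29 points
Required rate = 29 / 4 = 7.25 points/day

7.25 points/day


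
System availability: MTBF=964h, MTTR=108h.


Availability = MTBF / (MTBF + MTTR)
Availability = 964 / (964 + 108)
Availability = 964 / 1072
Availability = 89.9254%

89.9254%


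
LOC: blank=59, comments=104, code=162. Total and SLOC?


Total LOC = blank + comment + code
Total LOC = 59 + 104 + 162 = 325
SLOC (source only) = code = 162

Total LOC: 325, SLOC: 162


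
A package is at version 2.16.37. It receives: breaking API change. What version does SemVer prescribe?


Current: 2.16.37
Change category: 'breaking API change' → major bump
SemVer rule: major bump → increment MAJOR, reset MINOR and PATCH to 0
New: 3.0.0

3.0.0


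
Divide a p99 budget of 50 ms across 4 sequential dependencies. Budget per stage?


Formula: per_stage = total_budget / stages
per_stage = 50 / 4
per_stage = 12.5 ms

12.5 ms


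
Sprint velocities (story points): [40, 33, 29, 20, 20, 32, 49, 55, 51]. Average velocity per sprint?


Formula: Avg velocity = Total points / Number of sprints
Points: [40, 33, 29, 20, 20, 32, 49, 55, 51]
Sum = 40 + 33 + 29 + 20 + 20 + 32 + 49 + 55 + 51 = 329
Avg velocity = 329 / 9 = 36.56 points/sprint

36.56 points/sprint


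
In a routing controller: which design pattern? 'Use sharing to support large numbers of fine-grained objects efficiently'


This matches the Flyweight pattern

Flyweight


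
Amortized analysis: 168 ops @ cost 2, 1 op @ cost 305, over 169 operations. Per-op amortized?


Formula: Amortized cost = Total cost / Operations
Total cost = (168 * 2) + (1 * 305)
Total cost = 336 + 305 = 641
Amortized = 641 / 169 = 3.7929

3.7929


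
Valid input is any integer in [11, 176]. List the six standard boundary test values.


Range: [11, 176]
Boundaries: just below min, min, min+1, max-1, max, just above max
Values: [10, 11, 12, 175, 176, 177]

[10, 11, 12, 175, 176, 177]


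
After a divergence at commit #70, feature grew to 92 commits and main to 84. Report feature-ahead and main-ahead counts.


Common ancestor: commit #70
feature commits after divergence: 92 - 70 = 22
main commits after divergence: 84 - 70 = 14
feature is 22 commits ahead of main
main is 14 commits ahead of feature

feature ahead: 22, main ahead: 14


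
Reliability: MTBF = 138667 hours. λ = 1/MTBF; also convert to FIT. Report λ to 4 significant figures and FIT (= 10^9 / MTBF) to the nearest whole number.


Formula: λ = 1 / MTBF; FIT = λ × 1e9 = 1e9 / MTBF
λ = 1 / 138667 ≈ 7.212e-06 failures/hour
FIT = 1e9 / 138667 ≈ 7212 failures per 1e9 hours (nearest whole number)

λ = 7.212e-06 /h, FIT = 7212


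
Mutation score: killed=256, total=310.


Mutation score = killed / total * 100
Mutation score = 256 / 310 * 100
Mutation score = 82.58%

82.58%


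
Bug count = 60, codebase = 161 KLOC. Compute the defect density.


Defect density = defects / KLOC
Defect density = 60 / 161
Defect density = 0.373 defects/KLOC

0.373 defects/KLOC


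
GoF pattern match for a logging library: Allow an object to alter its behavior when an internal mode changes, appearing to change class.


This matches the State pattern

State


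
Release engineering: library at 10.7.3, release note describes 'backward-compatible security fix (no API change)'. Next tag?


Current: 10.7.3
Change category: 'backward-compatible security fix (no API change)' → patch bump
SemVer rule: patch bump → increment PATCH (MAJOR and MINOR unchanged)
New: 10.7.4

10.7.4


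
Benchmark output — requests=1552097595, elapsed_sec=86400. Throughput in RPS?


Formula: throughput = requests / seconds
throughput = 1552097595 / 86400
throughput = 17964.09 requests/second

17964.09 requests/second


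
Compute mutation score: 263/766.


Mutation score = killed / total * 100
Mutation score = 263 / 766 * 100
Mutation score = 34.33%

34.33%


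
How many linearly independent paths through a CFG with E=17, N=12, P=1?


Formula: V(G) = E - N + 2P
V(G) = 17 - 12 + 2*1
V(G) = 5 + 2
V(G) = 7

7


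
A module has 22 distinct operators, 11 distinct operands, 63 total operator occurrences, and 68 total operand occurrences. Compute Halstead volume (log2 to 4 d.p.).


Formula: V = N * log2(η), where N = N1 + N2 and η = η1 + η2
η = 22 + 11 = 33
N = 63 + 68 = 131
log2(33) ≈ 5.0444
V = 131 * 5.0444 = 660.82

660.82


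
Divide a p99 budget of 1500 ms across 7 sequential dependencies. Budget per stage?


Formula: per_stage = total_budget / stages
per_stage = 1500 / 7
per_stage = 214.29 ms

214.29 ms


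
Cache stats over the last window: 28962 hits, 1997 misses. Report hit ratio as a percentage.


Formula: hit rate = hits / (hits + misses) * 100
hit rate = 28962 / (28962 + 1997) * 100
hit rate = 28962 / 30959 * 100
hit rate = 93.55%

93.55%


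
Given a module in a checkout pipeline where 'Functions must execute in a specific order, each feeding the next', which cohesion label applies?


Reasoning: Output of one is input to next
Type: Sequential cohesion

Sequential cohesion


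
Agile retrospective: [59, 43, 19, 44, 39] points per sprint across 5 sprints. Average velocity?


Formula: Avg velocity = Total points / Number of sprints
Points: [59, 43, 19, 44, 39]
Sum = 59 + 43 + 19 + 44 + 39 = 204
Avg velocity = 204 / 5 = 40.8 points/sprint

40.8 points/sprint


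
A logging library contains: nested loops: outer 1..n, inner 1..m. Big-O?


Reasoning: product of independent bounds
Complexity: O(n*m)

O(n*m)


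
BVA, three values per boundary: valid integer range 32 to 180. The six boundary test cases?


Range: [32, 180]
Boundaries: just below min, min, min+1, max-1, max, just above max
Values: [31, 32, 33, 179, 180, 181]

[31, 32, 33, 179, 180, 181]


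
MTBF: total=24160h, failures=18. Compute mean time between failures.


Formula: MTBF = Total operating time / Number of failures
MTBF = 24160 / 18
MTBF = 1342.22 hours

1342.22 hours


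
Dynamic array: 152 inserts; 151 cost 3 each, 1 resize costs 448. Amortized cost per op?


Formula: Amortized cost = Total cost / Operations
Total cost = (151 * 3) + (1 * 448)
Total cost = 453 + 448 = 901
Amortized = 901 / 152 = 5.9276

5.9276


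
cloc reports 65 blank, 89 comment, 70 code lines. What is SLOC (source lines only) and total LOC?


Total LOC = blank + comment + code
Total LOC = 65 + 89 + 70 = 224
SLOC (source only) = code = 70

Total LOC: 224, SLOC: 70


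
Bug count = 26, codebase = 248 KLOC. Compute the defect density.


Defect density = defects / KLOC
Defect density = 26 / 248
Defect density = 0.105 defects/KLOC

0.105 defects/KLOC


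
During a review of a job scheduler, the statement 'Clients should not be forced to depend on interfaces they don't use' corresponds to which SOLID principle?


This describes the Interface Segregation Principle (ISP)

Interface Segregation Principle (ISP)


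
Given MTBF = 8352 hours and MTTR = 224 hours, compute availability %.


Availability = MTBF / (MTBF + MTTR)
Availability = 8352 / (8352 + 224)
Availability = 8352 / 8576
Availability = 97.3881%

97.3881%


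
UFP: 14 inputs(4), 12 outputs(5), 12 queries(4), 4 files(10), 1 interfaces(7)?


UFP = EI*4 + EO*5 + EQ*4 + ILF*10 + EIF*7
UFP = 14*4 + 12*5 + 12*4 + 4*10 + 1*7
UFP = 56 + 60 + 48 + 40 + 7
UFP = 211

211


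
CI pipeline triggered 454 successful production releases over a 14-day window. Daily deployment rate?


Formula: deployments per day = releases / days
= 454 / 14
= 32.429 deploys/day
(equivalently, 227.0 deploys/week)

32.429 deploys/day


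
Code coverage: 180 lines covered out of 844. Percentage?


Coverage = covered / total * 100
Coverage = 180 / 844 * 100
Coverage = 21.33%

21.33%


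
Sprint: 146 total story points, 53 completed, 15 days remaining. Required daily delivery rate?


Formula: Required rate = Remaining points / Days left
Remaining = 146 - 53 = 93 points
Required rate = 93 / 15 = 6.2 points/day

6.2 points/day


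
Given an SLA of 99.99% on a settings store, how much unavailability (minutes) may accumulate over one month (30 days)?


Formula: allowed downtime = period * (100 - SLA) / 100
Period (month (30 days)) = 43200 minutes
Unavailability fraction = (100 - 99.99) / 100
Allowed downtime = 43200 * (100 - 99.99) / 100
Allowed downtime = 4.32 minutes

4.32 minutes


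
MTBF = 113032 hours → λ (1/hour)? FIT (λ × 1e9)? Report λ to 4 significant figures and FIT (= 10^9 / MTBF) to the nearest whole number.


Formula: λ = 1 / MTBF; FIT = λ × 1e9 = 1e9 / MTBF
λ = 1 / 113032 ≈ 8.847e-06 failures/hour
FIT = 1e9 / 113032 ≈ 8847 failures per 1e9 hours (nearest whole number)

λ = 8.847e-06 /h, FIT = 8847


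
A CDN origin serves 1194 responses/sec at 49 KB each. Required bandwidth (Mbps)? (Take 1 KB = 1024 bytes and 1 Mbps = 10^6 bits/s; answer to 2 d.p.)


Formula: Mbps = payload_bytes * RPS * 8 / 1e6
Payload per request = 49 KB = 49 * 1024 = 50176 bytes
Total bytes/sec = 50176 * 1194 = 59910144
Total bits/sec = 59910144 * 8 = 479281152
Mbps = 479281152 / 1e6 = 479.28

479.28 Mbps


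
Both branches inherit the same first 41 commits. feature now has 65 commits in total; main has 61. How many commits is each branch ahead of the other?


Common ancestor: commit #41
feature commits after divergence: 65 - 41 = 24
main commits after divergence: 61 - 41 = 20
feature is 24 commits ahead of main
main is 20 commits ahead of feature

feature ahead: 24, main ahead: 20


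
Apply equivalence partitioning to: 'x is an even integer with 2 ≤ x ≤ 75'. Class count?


Constraint: even integers in [2, 75]
Class 1: x < 2 — out-of-range invalid
Class 2: x in [2,75] but odd — wrong type invalid
Class 3: x in [2,75] and even — valid
Class 4: x > 75 — out-of-range invalid
Total equivalence classes: 4

4 equivalence classes


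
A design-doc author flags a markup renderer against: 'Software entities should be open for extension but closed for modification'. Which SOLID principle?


This describes the Open/Closed Principle (OCP)

Open/Closed Principle (OCP)


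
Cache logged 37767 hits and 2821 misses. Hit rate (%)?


Formula: hit rate = hits / (hits + misses) * 100
hit rate = 37767 / (37767 + 2821) * 100
hit rate = 37767 / 40588 * 100
hit rate = 93.05%

93.05%


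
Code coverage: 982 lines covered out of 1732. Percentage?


Coverage = covered / total * 100
Coverage = 982 / 1732 * 100
Coverage = 56.7%

56.7%


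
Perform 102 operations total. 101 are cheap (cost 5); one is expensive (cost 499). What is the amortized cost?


Formula: Amortized cost = Total cost / Operations
Total cost = (101 * 5) + (1 * 499)
Total cost = 505 + 499 = 1004
Amortized = 1004 / 102 = 9.8431

9.8431


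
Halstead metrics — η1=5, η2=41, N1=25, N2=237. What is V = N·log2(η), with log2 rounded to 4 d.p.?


Formula: V = N * log2(η), where N = N1 + N2 and η = η1 + η2
η = 5 + 41 = 46
N = 25 + 237 = 262
log2(46) ≈ 5.5236
V = 262 * 5.5236 = 1447.18

1447.18


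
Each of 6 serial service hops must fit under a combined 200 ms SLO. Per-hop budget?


Formula: per_stage = total_budget / stages
per_stage = 200 / 6
per_stage = 33.33 ms

33.33 ms


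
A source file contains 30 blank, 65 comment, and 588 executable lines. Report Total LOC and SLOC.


Total LOC = blank + comment + code
Total LOC = 30 + 65 + 588 = 683
SLOC (source only) = code = 588

Total LOC: 683, SLOC: 588


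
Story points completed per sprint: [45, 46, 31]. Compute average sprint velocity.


Formula: Avg velocity = Total points / Number of sprints
Points: [45, 46, 31]
Sum = 45 + 46 + 31 = 122
Avg velocity = 122 / 3 = 40.67 points/sprint

40.67 points/sprint


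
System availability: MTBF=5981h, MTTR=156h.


Availability = MTBF / (MTBF + MTTR)
Availability = 5981 / (5981 + 156)
Availability = 5981 / 6137
Availability = 97.458%

97.458%


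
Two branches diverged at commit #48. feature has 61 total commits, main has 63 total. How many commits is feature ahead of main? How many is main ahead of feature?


Common ancestor: commit #48
feature commits after divergence: 61 - 48 = 13
main commits after divergence: 63 - 48 = 15
feature is 13 commits ahead of main
main is 15 commits ahead of feature

feature ahead: 13, main ahead: 15


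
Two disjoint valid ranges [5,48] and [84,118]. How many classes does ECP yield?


Valid ranges: [5,48] and [84,118]
Class 1: x < 5 — invalid
Class 2: 5 ≤ x ≤ 48 — valid
Class 3: 48 < x < 84 — invalid (gap between ranges)
Class 4: 84 ≤ x ≤ 118 — valid
Class 5: x > 118 — invalid
Total equivalence classes: 5

5 equivalence classes


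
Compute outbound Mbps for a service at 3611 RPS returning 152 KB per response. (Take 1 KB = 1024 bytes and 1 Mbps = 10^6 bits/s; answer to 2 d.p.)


Formula: Mbps = payload_bytes * RPS * 8 / 1e6
Payload per request = 152 KB = 152 * 1024 = 155648 bytes
Total bytes/sec = 155648 * 3611 = 562044928
Total bits/sec = 562044928 * 8 = 4496359424
Mbps = 4496359424 / 1e6 = 4496.36

4496.36 Mbps


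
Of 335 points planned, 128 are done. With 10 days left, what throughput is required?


Formula: Required rate = Remaining points / Days left
Remaining = 335 - 128 = 207 points
Required rate = 207 / 10 = 20.7 points/day

20.7 points/day


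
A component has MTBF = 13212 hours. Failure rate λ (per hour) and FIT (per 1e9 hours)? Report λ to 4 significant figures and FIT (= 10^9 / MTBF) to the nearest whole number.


Formula: λ = 1 / MTBF; FIT = λ × 1e9 = 1e9 / MTBF
λ = 1 / 13212 ≈ 7.569e-05 failures/hour
FIT = 1e9 / 13212 ≈ 75689 failures per 1e9 hours (nearest whole number)

λ = 7.569e-05 /h, FIT = 75689


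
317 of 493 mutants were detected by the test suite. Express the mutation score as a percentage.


Mutation score = killed / total * 100
Mutation score = 317 / 493 * 100
Mutation score = 64.3%

64.3%


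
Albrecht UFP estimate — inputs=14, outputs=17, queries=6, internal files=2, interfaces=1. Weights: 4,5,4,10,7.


UFP = EI*4 + EO*5 + EQ*4 + ILF*10 + EIF*7
UFP = 14*4 + 17*5 + 6*4 + 2*10 + 1*7
UFP = 56 + 85 + 24 + 20 + 7
UFP = 192

192


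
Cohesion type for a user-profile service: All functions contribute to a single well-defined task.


Reasoning: Best: single purpose
Type: Functional cohesion

Functional cohesion


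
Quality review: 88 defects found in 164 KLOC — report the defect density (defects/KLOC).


Defect density = defects / KLOC
Defect density = 88 / 164
Defect density = 0.537 defects/KLOC

0.537 defects/KLOC


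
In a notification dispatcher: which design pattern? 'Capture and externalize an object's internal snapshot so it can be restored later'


This matches the Memento pattern

Memento


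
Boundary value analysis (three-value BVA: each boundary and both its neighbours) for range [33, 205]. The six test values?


Range: [33, 205]
Boundaries: just below min, min, min+1, max-1, max, just above max
Values: [32, 33, 34, 204, 205, 206]

[32, 33, 34, 204, 205, 206]


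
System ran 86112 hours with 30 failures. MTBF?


Formula: MTBF = Total operating time / Number of failures
MTBF = 86112 / 30
MTBF = 2870.4 hours

2870.4 hours


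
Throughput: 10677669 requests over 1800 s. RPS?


Formula: throughput = requests / seconds
throughput = 10677669 / 1800
throughput = 5932.04 requests/second

5932.04 requests/second


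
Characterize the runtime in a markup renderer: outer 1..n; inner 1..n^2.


Reasoning: n times n^2
Complexity: O(n^3)

O(n^3)


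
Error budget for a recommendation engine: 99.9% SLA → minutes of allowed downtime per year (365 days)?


Formula: allowed downtime = period * (100 - SLA) / 100
Period (year (365 days)) = 525600 minutes
Unavailability fraction = (100 - 99.9) / 100
Allowed downtime = 525600 * (100 - 99.9) / 100
Allowed downtime = 525.6 minutes

525.6 minutes


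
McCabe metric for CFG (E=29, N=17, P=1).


Formula: V(G) = E - N + 2P
V(G) = 29 - 17 + 2*1
V(G) = 12 + 2
V(G) = 14

14


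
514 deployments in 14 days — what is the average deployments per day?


Formula: deployments per day = releases / days
= 514 / 14
= 36.714 deploys/day
(equivalently, 257.0 deploys/week)

36.714 deploys/day


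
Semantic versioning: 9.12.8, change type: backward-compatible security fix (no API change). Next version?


Current: 9.12.8
Change category: 'backward-compatible security fix (no API change)' → patch bump
SemVer rule: patch bump → increment PATCH (MAJOR and MINOR unchanged)
New: 9.12.9

9.12.9


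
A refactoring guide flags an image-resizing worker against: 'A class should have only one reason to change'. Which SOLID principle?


This describes the Single Responsibility Principle (SRP)

Single Responsibility Principle (SRP)


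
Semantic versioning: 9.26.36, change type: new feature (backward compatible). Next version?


Current: 9.26.36
Change category: 'new feature (backward compatible)' → minor bump
SemVer rule: minor bump → increment MINOR, reset PATCH to 0 (MAJOR unchanged)
New: 9.27.0

9.27.0


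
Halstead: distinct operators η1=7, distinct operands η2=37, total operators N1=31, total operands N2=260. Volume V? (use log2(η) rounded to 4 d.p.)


Formula: V = N * log2(η), where N = N1 + N2 and η = η1 + η2
η = 7 + 37 = 44
N = 31 + 260 = 291
log2(44) ≈ 5.4594
V = 291 * 5.4594 = 1588.69

1588.69


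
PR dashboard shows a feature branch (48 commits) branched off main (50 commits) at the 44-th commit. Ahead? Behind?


Common ancestor: commit #44
feature commits after divergence: 48 - 44 = 4
main commits after divergence: 50 - 44 = 6
feature is 4 commits ahead of main
main is 6 commits ahead of feature

feature ahead: 4, main ahead: 6


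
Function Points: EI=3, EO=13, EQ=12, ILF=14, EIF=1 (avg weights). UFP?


UFP = EI*4 + EO*5 + EQ*4 + ILF*10 + EIF*7
UFP = 3*4 + 13*5 + 12*4 + 14*10 + 1*7
UFP = 12 + 65 + 48 + 140 + 7
UFP = 272

272


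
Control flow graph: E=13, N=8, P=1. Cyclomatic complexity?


Formula: V(G) = E - N + 2P
V(G) = 13 - 8 + 2*1
V(G) = 5 + 2
V(G) = 7

7


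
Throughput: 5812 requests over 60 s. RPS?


Formula: throughput = requests / seconds
throughput = 5812 / 60
throughput = 96.87 requests/second

96.87 requests/second


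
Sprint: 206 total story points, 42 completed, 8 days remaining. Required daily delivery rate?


Formula: Required rate = Remaining points / Days left
Remaining = 206 - 42 = 164 points
Required rate = 164 / 8 = 20.5 points/day

20.5 points/day


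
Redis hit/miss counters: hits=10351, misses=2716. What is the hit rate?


Formula: hit rate = hits / (hits + misses) * 100
hit rate = 10351 / (10351 + 2716) * 100
hit rate = 10351 / 13067 * 100
hit rate = 79.21%

79.21%


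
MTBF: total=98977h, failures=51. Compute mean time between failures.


Formula: MTBF = Total operating time / Number of failures
MTBF = 98977 / 51
MTBF = 1940.73 hours

1940.73 hours


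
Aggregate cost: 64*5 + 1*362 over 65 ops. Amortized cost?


Formula: Amortized cost = Total cost / Operations
Total cost = (64 * 5) + (1 * 362)
Total cost = 320 + 362 = 682
Amortized = 682 / 65 = 10.4923

10.4923


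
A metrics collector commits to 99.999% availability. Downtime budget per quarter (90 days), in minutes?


Formula: allowed downtime = period * (100 - SLA) / 100
Period (quarter (90 days)) = 129600 minutes
Unavailability fraction = (100 - 99.999) / 100
Allowed downtime = 129600 * (100 - 99.999) / 100
Allowed downtime = 1.296 minutes

1.296 minutes


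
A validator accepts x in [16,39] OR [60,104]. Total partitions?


Valid ranges: [16,39] and [60,104]
Class 1: x < 16 — invalid
Class 2: 16 ≤ x ≤ 39 — valid
Class 3: 39 < x < 60 — invalid (gap between ranges)
Class 4: 60 ≤ x ≤ 104 — valid
Class 5: x > 104 — invalid
Total equivalence classes: 5

5 equivalence classes


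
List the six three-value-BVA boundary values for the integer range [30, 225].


Range: [30, 225]
Boundaries: just below min, min, min+1, max-1, max, just above max
Values: [29, 30, 31, 224, 225, 226]

[29, 30, 31, 224, 225, 226]


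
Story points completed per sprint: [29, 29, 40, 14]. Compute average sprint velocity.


Formula: Avg velocity = Total points / Number of sprints
Points: [29, 29, 40, 14]
Sum = 29 + 29 + 40 + 14 = 112
Avg velocity = 112 / 4 = 28.0 points/sprint

28.0 points/sprint


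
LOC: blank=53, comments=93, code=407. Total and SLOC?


Total LOC = blank + comment + code
Total LOC = 53 + 93 + 407 = 553
SLOC (source only) = code = 407

Total LOC: 553, SLOC: 407


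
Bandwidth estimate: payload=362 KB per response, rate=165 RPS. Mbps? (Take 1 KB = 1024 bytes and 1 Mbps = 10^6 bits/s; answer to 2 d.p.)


Formula: Mbps = payload_bytes * RPS * 8 / 1e6
Payload per request = 362 KB = 362 * 1024 = 370688 bytes
Total bytes/sec = 370688 * 165 = 61163520
Total bits/sec = 61163520 * 8 = 489308160
Mbps = 489308160 / 1e6 = 489.31

489.31 Mbps


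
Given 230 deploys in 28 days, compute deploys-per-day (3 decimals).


Formula: deployments per day = releases / days
= 230 / 28
= 8.214 deploys/day
(equivalently, 57.5 deploys/week)

8.214 deploys/day


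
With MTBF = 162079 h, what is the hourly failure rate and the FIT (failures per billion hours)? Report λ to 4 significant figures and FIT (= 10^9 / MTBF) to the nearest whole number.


Formula: λ = 1 / MTBF; FIT = λ × 1e9 = 1e9 / MTBF
λ = 1 / 162079 ≈ 6.170e-06 failures/hour
FIT = 1e9 / 162079 ≈ 6170 failures per 1e9 hours (nearest whole number)

λ = 6.170e-06 /h, FIT = 6170


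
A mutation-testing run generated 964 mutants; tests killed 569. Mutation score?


Mutation score = killed / total * 100
Mutation score = 569 / 964 * 100
Mutation score = 59.02%

59.02%


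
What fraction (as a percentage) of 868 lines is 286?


Coverage = covered / total * 100
Coverage = 286 / 868 * 100
Coverage = 32.95%

32.95%


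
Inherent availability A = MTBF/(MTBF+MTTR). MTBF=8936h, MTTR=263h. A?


Availability = MTBF / (MTBF + MTTR)
Availability = 8936 / (8936 + 263)
Availability = 8936 / 9199
Availability = 97.141%

97.141%


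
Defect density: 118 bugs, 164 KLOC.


Defect density = defects / KLOC
Defect density = 118 / 164
Defect density = 0.72 defects/KLOC

0.72 defects/KLOC


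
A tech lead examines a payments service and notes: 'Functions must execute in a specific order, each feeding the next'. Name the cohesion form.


Reasoning: Output of one is input to next
Type: Sequential cohesion

Sequential cohesion


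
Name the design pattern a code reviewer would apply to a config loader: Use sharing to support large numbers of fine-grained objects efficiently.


This matches the Flyweight pattern

Flyweight


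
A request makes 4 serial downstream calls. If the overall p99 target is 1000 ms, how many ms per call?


Formula: per_stage = total_budget / stages
per_stage = 1000 / 4
per_stage = 250.0 ms

250.0 ms


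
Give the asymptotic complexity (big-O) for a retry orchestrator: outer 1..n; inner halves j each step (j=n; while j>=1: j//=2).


Reasoning: n times log n
Complexity: O(n log n)

O(n log n)


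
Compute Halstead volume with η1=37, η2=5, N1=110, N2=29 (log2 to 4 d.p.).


Formula: V = N * log2(η), where N = N1 + N2 and η = η1 + η2
η = 37 + 5 = 42
N = 110 + 29 = 139
log2(42) ≈ 5.3923
V = 139 * 5.3923 = 749.53

749.53


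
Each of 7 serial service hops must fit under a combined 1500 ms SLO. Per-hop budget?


Formula: per_stage = total_budget / stages
per_stage = 1500 / 7
per_stage = 214.29 ms

214.29 ms


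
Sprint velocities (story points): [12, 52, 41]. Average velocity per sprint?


Formula: Avg velocity = Total points / Number of sprints
Points: [12, 52, 41]
Sum = 12 + 52 + 41 = 105
Avg velocity = 105 / 3 = 35.0 points/sprint

35.0 points/sprint


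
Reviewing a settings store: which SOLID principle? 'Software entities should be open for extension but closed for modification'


This describes the Open/Closed Principle (OCP)

Open/Closed Principle (OCP)


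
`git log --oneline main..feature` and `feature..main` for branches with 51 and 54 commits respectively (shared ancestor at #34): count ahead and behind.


Common ancestor: commit #34
feature commits after divergence: 51 - 34 = 17
main commits after divergence: 54 - 34 = 20
feature is 17 commits ahead of main
main is 20 commits ahead of feature

feature ahead: 17, main ahead: 20


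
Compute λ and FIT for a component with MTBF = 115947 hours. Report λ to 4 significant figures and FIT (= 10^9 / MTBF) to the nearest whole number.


Formula: λ = 1 / MTBF; FIT = λ × 1e9 = 1e9 / MTBF
λ = 1 / 115947 ≈ 8.625e-06 failures/hour
FIT = 1e9 / 115947 ≈ 8625 failures per 1e9 hours (nearest whole number)

λ = 8.625e-06 /h, FIT = 8625


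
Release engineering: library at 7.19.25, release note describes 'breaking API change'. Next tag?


Current: 7.19.25
Change category: 'breaking API change' → major bump
SemVer rule: major bump → increment MAJOR, reset MINOR and PATCH to 0
New: 8.0.0

8.0.0


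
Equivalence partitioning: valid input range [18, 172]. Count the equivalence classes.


Valid range: [18, 172]
Class 1: x < 18 — invalid
Class 2: 18 ≤ x ≤ 172 — valid
Class 3: x > 172 — invalid
Total equivalence classes: 3

3 equivalence classes


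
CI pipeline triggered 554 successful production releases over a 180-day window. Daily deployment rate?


Formula: deployments per day = releases / days
= 554 / 180
= 3.078 deploys/day
(equivalently, 21.54 deploys/week)

3.078 deploys/day


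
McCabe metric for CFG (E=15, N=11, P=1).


Formula: V(G) = E - N + 2P
V(G) = 15 - 11 + 2*1
V(G) = 4 + 2
V(G) = 6

6


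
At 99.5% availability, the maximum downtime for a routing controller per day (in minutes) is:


Formula: allowed downtime = period * (100 - SLA) / 100
Period (day) = 1440 minutes
Unavailability fraction = (100 - 99.5) / 100
Allowed downtime = 1440 * (100 - 99.5) / 100
Allowed downtime = 7.2 minutes

7.2 minutes


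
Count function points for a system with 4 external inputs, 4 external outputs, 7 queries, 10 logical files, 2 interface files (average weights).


UFP = EI*4 + EO*5 + EQ*4 + ILF*10 + EIF*7
UFP = 4*4 + 4*5 + 7*4 + 10*10 + 2*7
UFP = 16 + 20 + 28 + 100 + 14
UFP = 178

178


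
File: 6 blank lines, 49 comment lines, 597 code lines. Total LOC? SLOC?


Total LOC = blank + comment + code
Total LOC = 6 + 49 + 597 = 652
SLOC (source only) = code = 597

Total LOC: 652, SLOC: 597


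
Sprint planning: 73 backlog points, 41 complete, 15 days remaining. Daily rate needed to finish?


Formula: Required rate = Remaining points / Days left
Remaining = 73 - 41 = 32 points
Required rate = 32 / 15 = 2.13 points/day

2.13 points/day


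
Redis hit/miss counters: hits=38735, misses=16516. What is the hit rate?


Formula: hit rate = hits / (hits + misses) * 100
hit rate = 38735 / (38735 + 16516) * 100
hit rate = 38735 / 55251 * 100
hit rate = 70.11%

70.11%


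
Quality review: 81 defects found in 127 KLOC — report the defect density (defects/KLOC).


Defect density = defects / KLOC
Defect density = 81 / 127
Defect density = 0.638 defects/KLOC

0.638 defects/KLOC


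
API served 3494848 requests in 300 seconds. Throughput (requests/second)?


Formula: throughput = requests / seconds
throughput = 3494848 / 300
throughput = 11649.49 requests/second

11649.49 requests/second


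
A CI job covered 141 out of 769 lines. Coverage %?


Coverage = covered / total * 100
Coverage = 141 / 769 * 100
Coverage = 18.34%

18.34%


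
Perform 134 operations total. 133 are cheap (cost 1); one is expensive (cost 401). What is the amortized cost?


Formula: Amortized cost = Total cost / Operations
Total cost = (133 * 1) + (1 * 401)
Total cost = 133 + 401 = 534
Amortized = 534 / 134 = 3.9851

3.9851


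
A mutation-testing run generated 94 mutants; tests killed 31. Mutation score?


Mutation score = killed / total * 100
Mutation score = 31 / 94 * 100
Mutation score = 32.98%

32.98%


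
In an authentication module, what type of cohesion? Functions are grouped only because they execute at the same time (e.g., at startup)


Reasoning: Related by timing only
Type: Temporal cohesion

Temporal cohesion


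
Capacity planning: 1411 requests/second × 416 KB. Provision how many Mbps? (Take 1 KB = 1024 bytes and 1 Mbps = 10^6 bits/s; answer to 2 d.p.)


Formula: Mbps = payload_bytes * RPS * 8 / 1e6
Payload per request = 416 KB = 416 * 1024 = 425984 bytes
Total bytes/sec = 425984 * 1411 = 601063424
Total bits/sec = 601063424 * 8 = 4808507392
Mbps = 4808507392 / 1e6 = 4808.51

4808.51 Mbps


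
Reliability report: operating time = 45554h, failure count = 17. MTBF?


Formula: MTBF = Total operating time / Number of failures
MTBF = 45554 / 17
MTBF = 2679.65 hours

2679.65 hours


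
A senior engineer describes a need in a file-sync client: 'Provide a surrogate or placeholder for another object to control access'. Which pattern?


This matches the Proxy pattern

Proxy


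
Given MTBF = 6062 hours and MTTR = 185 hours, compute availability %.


Availability = MTBF / (MTBF + MTTR)
Availability = 6062 / (6062 + 185)
Availability = 6062 / 6247
Availability = 97.0386%

97.0386%


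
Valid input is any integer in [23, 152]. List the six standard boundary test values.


Range: [23, 152]
Boundaries: just below min, min, min+1, max-1, max, just above max
Values: [22, 23, 24, 151, 152, 153]

[22, 23, 24, 151, 152, 153]


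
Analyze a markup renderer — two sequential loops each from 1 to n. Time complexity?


Reasoning: sequential dominates: O(n) + O(n) = O(n)
Complexity: O(n)

O(n)


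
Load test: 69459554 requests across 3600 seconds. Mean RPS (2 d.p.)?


Formula: throughput = requests / seconds
throughput = 69459554 / 3600
throughput = 19294.32 requests/second

19294.32 requests/second


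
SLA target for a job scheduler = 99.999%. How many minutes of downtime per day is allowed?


Formula: allowed downtime = period * (100 - SLA) / 100
Period (day) = 1440 minutes
Unavailability fraction = (100 - 99.999) / 100
Allowed downtime = 1440 * (100 - 99.999) / 100
Allowed downtime = 0.0144 minutes

0.0144 minutes


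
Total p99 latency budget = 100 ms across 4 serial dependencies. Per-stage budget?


Formula: per_stage = total_budget / stages
per_stage = 100 / 4
per_stage = 25.0 ms

25.0 ms


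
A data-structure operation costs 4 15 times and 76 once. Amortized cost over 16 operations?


Formula: Amortized cost = Total cost / Operations
Total cost = (15 * 4) + (1 * 76)
Total cost = 60 + 76 = 136
Amortized = 136 / 16 = 8.5

8.5


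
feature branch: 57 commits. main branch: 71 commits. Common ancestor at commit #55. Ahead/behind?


Common ancestor: commit #55
feature commits after divergence: 57 - 55 = 2
main commits after divergence: 71 - 55 = 16
feature is 2 commits ahead of main
main is 16 commits ahead of feature

feature ahead: 2, main ahead: 16


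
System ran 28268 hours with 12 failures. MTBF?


Formula: MTBF = Total operating time / Number of failures
MTBF = 28268 / 12
MTBF = 2355.67 hours

2355.67 hours


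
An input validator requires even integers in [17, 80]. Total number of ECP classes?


Constraint: even integers in [17, 80]
Class 1: x < 17 — out-of-range invalid
Class 2: x in [17,80] but odd — wrong type invalid
Class 3: x in [17,80] and even — valid
Class 4: x > 80 — out-of-range invalid
Total equivalence classes: 4

4 equivalence classes


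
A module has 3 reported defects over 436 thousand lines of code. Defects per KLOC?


Defect density = defects / KLOC
Defect density = 3 / 436
Defect density = 0.007 defects/KLOC

0.007 defects/KLOC


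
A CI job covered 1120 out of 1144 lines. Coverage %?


Coverage = covered / total * 100
Coverage = 1120 / 1144 * 100
Coverage = 97.9%

97.9%


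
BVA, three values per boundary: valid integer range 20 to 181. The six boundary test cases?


Range: [20, 181]
Boundaries: just below min, min, min+1, max-1, max, just above max
Values: [19, 20, 21, 180, 181, 182]

[19, 20, 21, 180, 181, 182]


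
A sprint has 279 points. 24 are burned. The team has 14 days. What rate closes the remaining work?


Formula: Required rate = Remaining points / Days left
Remaining = 279 - 24 = 255 points
Required rate = 255 / 14 = 18.21 points/day

18.21 points/day


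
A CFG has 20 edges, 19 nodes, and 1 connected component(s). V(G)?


Formula: V(G) = E - N + 2P
V(G) = 20 - 19 + 2*1
V(G) = 1 + 2
V(G) = 3

3


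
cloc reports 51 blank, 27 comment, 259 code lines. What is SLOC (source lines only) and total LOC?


Total LOC = blank + comment + code
Total LOC = 51 + 27 + 259 = 337
SLOC (source only) = code = 259

Total LOC: 337, SLOC: 259


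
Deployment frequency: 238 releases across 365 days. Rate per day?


Formula: deployments per day = releases / days
= 238 / 365
= 0.652 deploys/day
(equivalently, 4.56 deploys/week)

0.652 deploys/day


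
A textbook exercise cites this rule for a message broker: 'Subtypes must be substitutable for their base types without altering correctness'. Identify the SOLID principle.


This describes the Liskov Substitution Principle (LSP)

Liskov Substitution Principle (LSP)


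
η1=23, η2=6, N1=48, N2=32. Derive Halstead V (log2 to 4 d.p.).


Formula: V = N * log2(η), where N = N1 + N2 and η = η1 + η2
η = 23 + 6 = 29
N = 48 + 32 = 80
log2(29) ≈ 4.8580
V = 80 * 4.8580 = 388.64

388.64


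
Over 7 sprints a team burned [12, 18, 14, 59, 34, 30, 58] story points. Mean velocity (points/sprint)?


Formula: Avg velocity = Total points / Number of sprints
Points: [12, 18, 14, 59, 34, 30, 58]
Sum = 12 + 18 + 14 + 59 + 34 + 30 + 58 = 225
Avg velocity = 225 / 7 = 32.14 points/sprint

32.14 points/sprint


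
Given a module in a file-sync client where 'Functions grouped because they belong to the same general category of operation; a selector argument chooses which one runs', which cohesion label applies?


Reasoning: Grouped by category of activity, not by data or sequence
Type: Logical cohesion

Logical cohesion


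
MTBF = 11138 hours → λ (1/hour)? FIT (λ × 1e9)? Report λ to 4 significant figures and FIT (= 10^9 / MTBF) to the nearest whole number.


Formula: λ = 1 / MTBF; FIT = λ × 1e9 = 1e9 / MTBF
λ = 1 / 11138 ≈ 8.978e-05 failures/hour
FIT = 1e9 / 11138 ≈ 89783 failures per 1e9 hours (nearest whole number)

λ = 8.978e-05 /h, FIT = 89783


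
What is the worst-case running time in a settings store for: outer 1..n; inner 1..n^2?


Reasoning: n times n^2
Complexity: O(n^3)

O(n^3)


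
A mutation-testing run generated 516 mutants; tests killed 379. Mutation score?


Mutation score = killed / total * 100
Mutation score = 379 / 516 * 100
Mutation score = 73.45%

73.45%


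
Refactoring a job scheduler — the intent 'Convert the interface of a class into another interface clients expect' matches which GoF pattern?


This matches the Adapter pattern

Adapter


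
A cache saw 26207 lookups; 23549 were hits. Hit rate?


Formula: hit rate = hits / (hits + misses) * 100
hit rate = 23549 / (23549 + 2658) * 100
hit rate = 23549 / 26207 * 100
hit rate = 89.86%

89.86%


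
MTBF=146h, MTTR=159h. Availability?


Availability = MTBF / (MTBF + MTTR)
Availability = 146 / (146 + 159)
Availability = 146 / 305
Availability = 47.8689%

47.8689%


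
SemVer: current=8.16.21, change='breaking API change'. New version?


Current: 8.16.21
Change category: 'breaking API change' → major bump
SemVer rule: major bump → increment MAJOR, reset MINOR and PATCH to 0
New: 9.0.0

9.0.0


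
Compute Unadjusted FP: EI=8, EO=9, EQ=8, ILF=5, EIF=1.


UFP = EI*4 + EO*5 + EQ*4 + ILF*10 + EIF*7
UFP = 8*4 + 9*5 + 8*4 + 5*10 + 1*7
UFP = 32 + 45 + 32 + 50 + 7
UFP = 166

166


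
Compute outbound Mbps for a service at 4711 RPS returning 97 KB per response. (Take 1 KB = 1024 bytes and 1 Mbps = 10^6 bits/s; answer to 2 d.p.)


Formula: Mbps = payload_bytes * RPS * 8 / 1e6
Payload per request = 97 KB = 97 * 1024 = 99328 bytes
Total bytes/sec = 99328 * 4711 = 467934208
Total bits/sec = 467934208 * 8 = 3743473664
Mbps = 3743473664 / 1e6 = 3743.47

3743.47 Mbps


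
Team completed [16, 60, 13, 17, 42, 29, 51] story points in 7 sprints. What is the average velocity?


Formula: Avg velocity = Total points / Number of sprints
Points: [16, 60, 13, 17, 42, 29, 51]
Sum = 16 + 60 + 13 + 17 + 42 + 29 + 51 = 228
Avg velocity = 228 / 7 = 32.57 points/sprint

32.57 points/sprint


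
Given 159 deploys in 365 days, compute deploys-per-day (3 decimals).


Formula: deployments per day = releases / days
= 159 / 365
= 0.436 deploys/day
(equivalently, 3.05 deploys/week)

0.436 deploys/day


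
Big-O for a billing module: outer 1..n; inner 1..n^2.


Reasoning: n times n^2
Complexity: O(n^3)

O(n^3)


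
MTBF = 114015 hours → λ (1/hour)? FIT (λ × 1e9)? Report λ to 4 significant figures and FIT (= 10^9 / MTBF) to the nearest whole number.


Formula: λ = 1 / MTBF; FIT = λ × 1e9 = 1e9 / MTBF
λ = 1 / 114015 ≈ 8.771e-06 failures/hour
FIT = 1e9 / 114015 ≈ 8771 failures per 1e9 hours (nearest whole number)

λ = 8.771e-06 /h, FIT = 8771


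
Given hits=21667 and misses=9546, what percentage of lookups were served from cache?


Formula: hit rate = hits / (hits + misses) * 100
hit rate = 21667 / (21667 + 9546) * 100
hit rate = 21667 / 31213 * 100
hit rate = 69.42%

69.42%


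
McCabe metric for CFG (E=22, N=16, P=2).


Formula: V(G) = E - N + 2P
V(G) = 22 - 16 + 2*2
V(G) = 6 + 4
V(G) = 10

10


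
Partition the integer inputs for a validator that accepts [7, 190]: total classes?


Valid range: [7, 190]
Class 1: x < 7 — invalid
Class 2: 7 ≤ x ≤ 190 — valid
Class 3: x > 190 — invalid
Total equivalence classes: 3

3 equivalence classes


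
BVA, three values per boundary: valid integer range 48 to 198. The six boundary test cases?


Range: [48, 198]
Boundaries: just below min, min, min+1, max-1, max, just above max
Values: [47, 48, 49, 197, 198, 199]

[47, 48, 49, 197, 198, 199]


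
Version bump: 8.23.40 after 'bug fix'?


Current: 8.23.40
Change category: 'bug fix' → patch bump
SemVer rule: patch bump → increment PATCH (MAJOR and MINOR unchanged)
New: 8.23.41

8.23.41


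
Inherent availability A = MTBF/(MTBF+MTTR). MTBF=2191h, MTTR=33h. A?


Availability = MTBF / (MTBF + MTTR)
Availability = 2191 / (2191 + 33)
Availability = 2191 / 2224
Availability = 98.5162%

98.5162%


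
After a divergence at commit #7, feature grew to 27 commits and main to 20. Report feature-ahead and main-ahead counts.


Common ancestor: commit #7
feature commits after divergence: 27 - 7 = 20
main commits after divergence: 20 - 7 = 13
feature is 20 commits ahead of main
main is 13 commits ahead of feature

feature ahead: 20, main ahead: 13


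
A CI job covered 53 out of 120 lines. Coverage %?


Coverage = covered / total * 100
Coverage = 53 / 120 * 100
Coverage = 44.17%

44.17%


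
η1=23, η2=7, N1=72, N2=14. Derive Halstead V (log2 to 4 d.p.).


Formula: V = N * log2(η), where N = N1 + N2 and η = η1 + η2
η = 23 + 7 = 30
N = 72 + 14 = 86
log2(30) ≈ 4.9069
V = 86 * 4.9069 = 421.99

421.99


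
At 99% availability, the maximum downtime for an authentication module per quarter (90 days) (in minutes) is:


Formula: allowed downtime = period * (100 - SLA) / 100
Period (quarter (90 days)) = 129600 minutes
Unavailability fraction = (100 - 99.0) / 100
Allowed downtime = 129600 * (100 - 99.0) / 100
Allowed downtime = 1296.0 minutes

1296.0 minutes
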